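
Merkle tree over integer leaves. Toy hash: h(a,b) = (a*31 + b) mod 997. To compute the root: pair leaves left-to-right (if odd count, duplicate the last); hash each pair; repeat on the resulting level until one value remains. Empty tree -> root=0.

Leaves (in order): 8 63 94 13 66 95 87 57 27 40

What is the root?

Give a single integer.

L0: [8, 63, 94, 13, 66, 95, 87, 57, 27, 40]
L1: h(8,63)=(8*31+63)%997=311 h(94,13)=(94*31+13)%997=933 h(66,95)=(66*31+95)%997=147 h(87,57)=(87*31+57)%997=760 h(27,40)=(27*31+40)%997=877 -> [311, 933, 147, 760, 877]
L2: h(311,933)=(311*31+933)%997=604 h(147,760)=(147*31+760)%997=332 h(877,877)=(877*31+877)%997=148 -> [604, 332, 148]
L3: h(604,332)=(604*31+332)%997=113 h(148,148)=(148*31+148)%997=748 -> [113, 748]
L4: h(113,748)=(113*31+748)%997=263 -> [263]

Answer: 263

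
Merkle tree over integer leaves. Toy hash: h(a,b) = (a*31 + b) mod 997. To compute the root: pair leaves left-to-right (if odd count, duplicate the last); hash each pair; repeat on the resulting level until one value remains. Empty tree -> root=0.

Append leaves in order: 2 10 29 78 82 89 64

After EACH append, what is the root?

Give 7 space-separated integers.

Answer: 2 72 169 218 996 223 637

Derivation:
After append 2 (leaves=[2]):
  L0: [2]
  root=2
After append 10 (leaves=[2, 10]):
  L0: [2, 10]
  L1: h(2,10)=(2*31+10)%997=72 -> [72]
  root=72
After append 29 (leaves=[2, 10, 29]):
  L0: [2, 10, 29]
  L1: h(2,10)=(2*31+10)%997=72 h(29,29)=(29*31+29)%997=928 -> [72, 928]
  L2: h(72,928)=(72*31+928)%997=169 -> [169]
  root=169
After append 78 (leaves=[2, 10, 29, 78]):
  L0: [2, 10, 29, 78]
  L1: h(2,10)=(2*31+10)%997=72 h(29,78)=(29*31+78)%997=977 -> [72, 977]
  L2: h(72,977)=(72*31+977)%997=218 -> [218]
  root=218
After append 82 (leaves=[2, 10, 29, 78, 82]):
  L0: [2, 10, 29, 78, 82]
  L1: h(2,10)=(2*31+10)%997=72 h(29,78)=(29*31+78)%997=977 h(82,82)=(82*31+82)%997=630 -> [72, 977, 630]
  L2: h(72,977)=(72*31+977)%997=218 h(630,630)=(630*31+630)%997=220 -> [218, 220]
  L3: h(218,220)=(218*31+220)%997=996 -> [996]
  root=996
After append 89 (leaves=[2, 10, 29, 78, 82, 89]):
  L0: [2, 10, 29, 78, 82, 89]
  L1: h(2,10)=(2*31+10)%997=72 h(29,78)=(29*31+78)%997=977 h(82,89)=(82*31+89)%997=637 -> [72, 977, 637]
  L2: h(72,977)=(72*31+977)%997=218 h(637,637)=(637*31+637)%997=444 -> [218, 444]
  L3: h(218,444)=(218*31+444)%997=223 -> [223]
  root=223
After append 64 (leaves=[2, 10, 29, 78, 82, 89, 64]):
  L0: [2, 10, 29, 78, 82, 89, 64]
  L1: h(2,10)=(2*31+10)%997=72 h(29,78)=(29*31+78)%997=977 h(82,89)=(82*31+89)%997=637 h(64,64)=(64*31+64)%997=54 -> [72, 977, 637, 54]
  L2: h(72,977)=(72*31+977)%997=218 h(637,54)=(637*31+54)%997=858 -> [218, 858]
  L3: h(218,858)=(218*31+858)%997=637 -> [637]
  root=637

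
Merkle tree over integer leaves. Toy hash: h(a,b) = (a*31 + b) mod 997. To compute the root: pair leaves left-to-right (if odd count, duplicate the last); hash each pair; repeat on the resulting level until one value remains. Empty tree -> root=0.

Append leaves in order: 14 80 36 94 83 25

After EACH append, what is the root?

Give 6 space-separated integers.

After append 14 (leaves=[14]):
  L0: [14]
  root=14
After append 80 (leaves=[14, 80]):
  L0: [14, 80]
  L1: h(14,80)=(14*31+80)%997=514 -> [514]
  root=514
After append 36 (leaves=[14, 80, 36]):
  L0: [14, 80, 36]
  L1: h(14,80)=(14*31+80)%997=514 h(36,36)=(36*31+36)%997=155 -> [514, 155]
  L2: h(514,155)=(514*31+155)%997=137 -> [137]
  root=137
After append 94 (leaves=[14, 80, 36, 94]):
  L0: [14, 80, 36, 94]
  L1: h(14,80)=(14*31+80)%997=514 h(36,94)=(36*31+94)%997=213 -> [514, 213]
  L2: h(514,213)=(514*31+213)%997=195 -> [195]
  root=195
After append 83 (leaves=[14, 80, 36, 94, 83]):
  L0: [14, 80, 36, 94, 83]
  L1: h(14,80)=(14*31+80)%997=514 h(36,94)=(36*31+94)%997=213 h(83,83)=(83*31+83)%997=662 -> [514, 213, 662]
  L2: h(514,213)=(514*31+213)%997=195 h(662,662)=(662*31+662)%997=247 -> [195, 247]
  L3: h(195,247)=(195*31+247)%997=310 -> [310]
  root=310
After append 25 (leaves=[14, 80, 36, 94, 83, 25]):
  L0: [14, 80, 36, 94, 83, 25]
  L1: h(14,80)=(14*31+80)%997=514 h(36,94)=(36*31+94)%997=213 h(83,25)=(83*31+25)%997=604 -> [514, 213, 604]
  L2: h(514,213)=(514*31+213)%997=195 h(604,604)=(604*31+604)%997=385 -> [195, 385]
  L3: h(195,385)=(195*31+385)%997=448 -> [448]
  root=448

Answer: 14 514 137 195 310 448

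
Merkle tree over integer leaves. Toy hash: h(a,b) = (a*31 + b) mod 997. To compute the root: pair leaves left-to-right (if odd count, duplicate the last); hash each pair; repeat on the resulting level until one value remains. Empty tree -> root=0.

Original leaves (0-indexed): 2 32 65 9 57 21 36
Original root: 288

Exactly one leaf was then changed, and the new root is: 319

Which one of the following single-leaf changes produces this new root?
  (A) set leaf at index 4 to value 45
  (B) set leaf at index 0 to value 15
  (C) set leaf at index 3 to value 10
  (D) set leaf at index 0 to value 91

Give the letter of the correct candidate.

Original leaves: [2, 32, 65, 9, 57, 21, 36]
Target new root: 319
Try each candidate change and compute the resulting root:
Candidate A: set leaf[4] = 45 -> leaves = [2, 32, 65, 9, 45, 21, 36]
  L0: [2, 32, 65, 9, 45, 21, 36]
  L1: h(2,32)=(2*31+32)%997=94 h(65,9)=(65*31+9)%997=30 h(45,21)=(45*31+21)%997=419 h(36,36)=(36*31+36)%997=155 -> [94, 30, 419, 155]
  L2: h(94,30)=(94*31+30)%997=950 h(419,155)=(419*31+155)%997=183 -> [950, 183]
  L3: h(950,183)=(950*31+183)%997=720 -> [720]
  root = 720 != target 319
Candidate B: set leaf[0] = 15 -> leaves = [15, 32, 65, 9, 57, 21, 36]
  L0: [15, 32, 65, 9, 57, 21, 36]
  L1: h(15,32)=(15*31+32)%997=497 h(65,9)=(65*31+9)%997=30 h(57,21)=(57*31+21)%997=791 h(36,36)=(36*31+36)%997=155 -> [497, 30, 791, 155]
  L2: h(497,30)=(497*31+30)%997=482 h(791,155)=(791*31+155)%997=748 -> [482, 748]
  L3: h(482,748)=(482*31+748)%997=735 -> [735]
  root = 735 != target 319
Candidate C: set leaf[3] = 10 -> leaves = [2, 32, 65, 10, 57, 21, 36]
  L0: [2, 32, 65, 10, 57, 21, 36]
  L1: h(2,32)=(2*31+32)%997=94 h(65,10)=(65*31+10)%997=31 h(57,21)=(57*31+21)%997=791 h(36,36)=(36*31+36)%997=155 -> [94, 31, 791, 155]
  L2: h(94,31)=(94*31+31)%997=951 h(791,155)=(791*31+155)%997=748 -> [951, 748]
  L3: h(951,748)=(951*31+748)%997=319 -> [319]
  root = 319 == target 319  ** MATCH **
Candidate D: set leaf[0] = 91 -> leaves = [91, 32, 65, 9, 57, 21, 36]
  L0: [91, 32, 65, 9, 57, 21, 36]
  L1: h(91,32)=(91*31+32)%997=859 h(65,9)=(65*31+9)%997=30 h(57,21)=(57*31+21)%997=791 h(36,36)=(36*31+36)%997=155 -> [859, 30, 791, 155]
  L2: h(859,30)=(859*31+30)%997=737 h(791,155)=(791*31+155)%997=748 -> [737, 748]
  L3: h(737,748)=(737*31+748)%997=664 -> [664]
  root = 664 != target 319
Candidate C produces the target root.

Answer: C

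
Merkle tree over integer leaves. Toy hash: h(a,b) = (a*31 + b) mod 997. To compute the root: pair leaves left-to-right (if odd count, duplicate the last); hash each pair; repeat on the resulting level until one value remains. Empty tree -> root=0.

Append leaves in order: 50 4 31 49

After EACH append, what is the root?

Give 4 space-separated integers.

Answer: 50 557 313 331

Derivation:
After append 50 (leaves=[50]):
  L0: [50]
  root=50
After append 4 (leaves=[50, 4]):
  L0: [50, 4]
  L1: h(50,4)=(50*31+4)%997=557 -> [557]
  root=557
After append 31 (leaves=[50, 4, 31]):
  L0: [50, 4, 31]
  L1: h(50,4)=(50*31+4)%997=557 h(31,31)=(31*31+31)%997=992 -> [557, 992]
  L2: h(557,992)=(557*31+992)%997=313 -> [313]
  root=313
After append 49 (leaves=[50, 4, 31, 49]):
  L0: [50, 4, 31, 49]
  L1: h(50,4)=(50*31+4)%997=557 h(31,49)=(31*31+49)%997=13 -> [557, 13]
  L2: h(557,13)=(557*31+13)%997=331 -> [331]
  root=331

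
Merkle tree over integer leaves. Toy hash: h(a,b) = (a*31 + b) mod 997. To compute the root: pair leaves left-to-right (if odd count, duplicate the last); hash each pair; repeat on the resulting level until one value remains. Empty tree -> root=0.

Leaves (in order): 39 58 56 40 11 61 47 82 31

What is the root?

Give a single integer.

L0: [39, 58, 56, 40, 11, 61, 47, 82, 31]
L1: h(39,58)=(39*31+58)%997=270 h(56,40)=(56*31+40)%997=779 h(11,61)=(11*31+61)%997=402 h(47,82)=(47*31+82)%997=542 h(31,31)=(31*31+31)%997=992 -> [270, 779, 402, 542, 992]
L2: h(270,779)=(270*31+779)%997=176 h(402,542)=(402*31+542)%997=43 h(992,992)=(992*31+992)%997=837 -> [176, 43, 837]
L3: h(176,43)=(176*31+43)%997=514 h(837,837)=(837*31+837)%997=862 -> [514, 862]
L4: h(514,862)=(514*31+862)%997=844 -> [844]

Answer: 844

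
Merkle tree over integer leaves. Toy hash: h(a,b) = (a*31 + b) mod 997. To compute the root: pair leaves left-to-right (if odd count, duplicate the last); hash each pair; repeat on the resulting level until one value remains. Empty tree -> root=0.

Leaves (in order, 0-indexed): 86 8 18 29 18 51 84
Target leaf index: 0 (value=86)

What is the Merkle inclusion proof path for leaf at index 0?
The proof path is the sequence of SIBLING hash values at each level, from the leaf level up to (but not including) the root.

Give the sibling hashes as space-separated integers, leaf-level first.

Answer: 8 587 630

Derivation:
L0 (leaves): [86, 8, 18, 29, 18, 51, 84], target index=0
L1: h(86,8)=(86*31+8)%997=680 [pair 0] h(18,29)=(18*31+29)%997=587 [pair 1] h(18,51)=(18*31+51)%997=609 [pair 2] h(84,84)=(84*31+84)%997=694 [pair 3] -> [680, 587, 609, 694]
  Sibling for proof at L0: 8
L2: h(680,587)=(680*31+587)%997=730 [pair 0] h(609,694)=(609*31+694)%997=630 [pair 1] -> [730, 630]
  Sibling for proof at L1: 587
L3: h(730,630)=(730*31+630)%997=329 [pair 0] -> [329]
  Sibling for proof at L2: 630
Root: 329
Proof path (sibling hashes from leaf to root): [8, 587, 630]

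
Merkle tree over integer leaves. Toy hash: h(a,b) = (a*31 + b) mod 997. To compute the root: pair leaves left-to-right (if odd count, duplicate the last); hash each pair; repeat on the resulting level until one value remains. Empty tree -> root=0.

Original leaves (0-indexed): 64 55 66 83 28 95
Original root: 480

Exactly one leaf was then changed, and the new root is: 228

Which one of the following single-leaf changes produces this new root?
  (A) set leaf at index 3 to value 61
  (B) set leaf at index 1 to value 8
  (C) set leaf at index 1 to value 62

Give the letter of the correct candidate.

Answer: C

Derivation:
Original leaves: [64, 55, 66, 83, 28, 95]
Target new root: 228
Try each candidate change and compute the resulting root:
Candidate A: set leaf[3] = 61 -> leaves = [64, 55, 66, 61, 28, 95]
  L0: [64, 55, 66, 61, 28, 95]
  L1: h(64,55)=(64*31+55)%997=45 h(66,61)=(66*31+61)%997=113 h(28,95)=(28*31+95)%997=963 -> [45, 113, 963]
  L2: h(45,113)=(45*31+113)%997=511 h(963,963)=(963*31+963)%997=906 -> [511, 906]
  L3: h(511,906)=(511*31+906)%997=795 -> [795]
  root = 795 != target 228
Candidate B: set leaf[1] = 8 -> leaves = [64, 8, 66, 83, 28, 95]
  L0: [64, 8, 66, 83, 28, 95]
  L1: h(64,8)=(64*31+8)%997=995 h(66,83)=(66*31+83)%997=135 h(28,95)=(28*31+95)%997=963 -> [995, 135, 963]
  L2: h(995,135)=(995*31+135)%997=73 h(963,963)=(963*31+963)%997=906 -> [73, 906]
  L3: h(73,906)=(73*31+906)%997=178 -> [178]
  root = 178 != target 228
Candidate C: set leaf[1] = 62 -> leaves = [64, 62, 66, 83, 28, 95]
  L0: [64, 62, 66, 83, 28, 95]
  L1: h(64,62)=(64*31+62)%997=52 h(66,83)=(66*31+83)%997=135 h(28,95)=(28*31+95)%997=963 -> [52, 135, 963]
  L2: h(52,135)=(52*31+135)%997=750 h(963,963)=(963*31+963)%997=906 -> [750, 906]
  L3: h(750,906)=(750*31+906)%997=228 -> [228]
  root = 228 == target 228  ** MATCH **
Candidate C produces the target root.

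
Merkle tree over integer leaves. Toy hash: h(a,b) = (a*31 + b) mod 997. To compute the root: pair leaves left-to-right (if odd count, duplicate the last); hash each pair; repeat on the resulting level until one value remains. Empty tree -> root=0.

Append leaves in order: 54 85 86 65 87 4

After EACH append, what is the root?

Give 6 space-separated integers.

Answer: 54 762 452 431 755 93

Derivation:
After append 54 (leaves=[54]):
  L0: [54]
  root=54
After append 85 (leaves=[54, 85]):
  L0: [54, 85]
  L1: h(54,85)=(54*31+85)%997=762 -> [762]
  root=762
After append 86 (leaves=[54, 85, 86]):
  L0: [54, 85, 86]
  L1: h(54,85)=(54*31+85)%997=762 h(86,86)=(86*31+86)%997=758 -> [762, 758]
  L2: h(762,758)=(762*31+758)%997=452 -> [452]
  root=452
After append 65 (leaves=[54, 85, 86, 65]):
  L0: [54, 85, 86, 65]
  L1: h(54,85)=(54*31+85)%997=762 h(86,65)=(86*31+65)%997=737 -> [762, 737]
  L2: h(762,737)=(762*31+737)%997=431 -> [431]
  root=431
After append 87 (leaves=[54, 85, 86, 65, 87]):
  L0: [54, 85, 86, 65, 87]
  L1: h(54,85)=(54*31+85)%997=762 h(86,65)=(86*31+65)%997=737 h(87,87)=(87*31+87)%997=790 -> [762, 737, 790]
  L2: h(762,737)=(762*31+737)%997=431 h(790,790)=(790*31+790)%997=355 -> [431, 355]
  L3: h(431,355)=(431*31+355)%997=755 -> [755]
  root=755
After append 4 (leaves=[54, 85, 86, 65, 87, 4]):
  L0: [54, 85, 86, 65, 87, 4]
  L1: h(54,85)=(54*31+85)%997=762 h(86,65)=(86*31+65)%997=737 h(87,4)=(87*31+4)%997=707 -> [762, 737, 707]
  L2: h(762,737)=(762*31+737)%997=431 h(707,707)=(707*31+707)%997=690 -> [431, 690]
  L3: h(431,690)=(431*31+690)%997=93 -> [93]
  root=93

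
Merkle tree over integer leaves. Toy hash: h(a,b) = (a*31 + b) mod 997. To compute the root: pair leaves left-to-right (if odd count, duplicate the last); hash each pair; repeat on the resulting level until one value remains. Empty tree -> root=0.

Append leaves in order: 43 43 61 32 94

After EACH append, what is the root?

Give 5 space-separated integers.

After append 43 (leaves=[43]):
  L0: [43]
  root=43
After append 43 (leaves=[43, 43]):
  L0: [43, 43]
  L1: h(43,43)=(43*31+43)%997=379 -> [379]
  root=379
After append 61 (leaves=[43, 43, 61]):
  L0: [43, 43, 61]
  L1: h(43,43)=(43*31+43)%997=379 h(61,61)=(61*31+61)%997=955 -> [379, 955]
  L2: h(379,955)=(379*31+955)%997=740 -> [740]
  root=740
After append 32 (leaves=[43, 43, 61, 32]):
  L0: [43, 43, 61, 32]
  L1: h(43,43)=(43*31+43)%997=379 h(61,32)=(61*31+32)%997=926 -> [379, 926]
  L2: h(379,926)=(379*31+926)%997=711 -> [711]
  root=711
After append 94 (leaves=[43, 43, 61, 32, 94]):
  L0: [43, 43, 61, 32, 94]
  L1: h(43,43)=(43*31+43)%997=379 h(61,32)=(61*31+32)%997=926 h(94,94)=(94*31+94)%997=17 -> [379, 926, 17]
  L2: h(379,926)=(379*31+926)%997=711 h(17,17)=(17*31+17)%997=544 -> [711, 544]
  L3: h(711,544)=(711*31+544)%997=651 -> [651]
  root=651

Answer: 43 379 740 711 651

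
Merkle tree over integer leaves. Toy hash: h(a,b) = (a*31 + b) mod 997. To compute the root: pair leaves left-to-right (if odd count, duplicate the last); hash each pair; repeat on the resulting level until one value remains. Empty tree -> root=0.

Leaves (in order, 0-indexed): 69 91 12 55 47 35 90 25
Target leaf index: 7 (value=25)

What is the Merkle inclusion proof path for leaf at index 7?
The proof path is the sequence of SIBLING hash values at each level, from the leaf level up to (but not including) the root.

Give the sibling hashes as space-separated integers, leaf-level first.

L0 (leaves): [69, 91, 12, 55, 47, 35, 90, 25], target index=7
L1: h(69,91)=(69*31+91)%997=236 [pair 0] h(12,55)=(12*31+55)%997=427 [pair 1] h(47,35)=(47*31+35)%997=495 [pair 2] h(90,25)=(90*31+25)%997=821 [pair 3] -> [236, 427, 495, 821]
  Sibling for proof at L0: 90
L2: h(236,427)=(236*31+427)%997=764 [pair 0] h(495,821)=(495*31+821)%997=214 [pair 1] -> [764, 214]
  Sibling for proof at L1: 495
L3: h(764,214)=(764*31+214)%997=967 [pair 0] -> [967]
  Sibling for proof at L2: 764
Root: 967
Proof path (sibling hashes from leaf to root): [90, 495, 764]

Answer: 90 495 764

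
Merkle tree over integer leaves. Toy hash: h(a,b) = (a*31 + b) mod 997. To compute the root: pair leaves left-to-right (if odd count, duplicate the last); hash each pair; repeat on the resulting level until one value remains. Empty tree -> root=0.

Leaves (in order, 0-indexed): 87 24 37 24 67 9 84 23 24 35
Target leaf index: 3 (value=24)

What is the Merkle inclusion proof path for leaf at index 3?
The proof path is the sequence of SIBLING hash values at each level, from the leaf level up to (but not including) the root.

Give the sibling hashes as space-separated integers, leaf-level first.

L0 (leaves): [87, 24, 37, 24, 67, 9, 84, 23, 24, 35], target index=3
L1: h(87,24)=(87*31+24)%997=727 [pair 0] h(37,24)=(37*31+24)%997=174 [pair 1] h(67,9)=(67*31+9)%997=92 [pair 2] h(84,23)=(84*31+23)%997=633 [pair 3] h(24,35)=(24*31+35)%997=779 [pair 4] -> [727, 174, 92, 633, 779]
  Sibling for proof at L0: 37
L2: h(727,174)=(727*31+174)%997=777 [pair 0] h(92,633)=(92*31+633)%997=494 [pair 1] h(779,779)=(779*31+779)%997=3 [pair 2] -> [777, 494, 3]
  Sibling for proof at L1: 727
L3: h(777,494)=(777*31+494)%997=653 [pair 0] h(3,3)=(3*31+3)%997=96 [pair 1] -> [653, 96]
  Sibling for proof at L2: 494
L4: h(653,96)=(653*31+96)%997=399 [pair 0] -> [399]
  Sibling for proof at L3: 96
Root: 399
Proof path (sibling hashes from leaf to root): [37, 727, 494, 96]

Answer: 37 727 494 96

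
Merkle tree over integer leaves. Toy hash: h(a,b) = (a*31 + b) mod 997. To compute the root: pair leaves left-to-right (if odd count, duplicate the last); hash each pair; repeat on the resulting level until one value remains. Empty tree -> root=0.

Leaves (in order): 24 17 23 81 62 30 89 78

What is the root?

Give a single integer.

Answer: 747

Derivation:
L0: [24, 17, 23, 81, 62, 30, 89, 78]
L1: h(24,17)=(24*31+17)%997=761 h(23,81)=(23*31+81)%997=794 h(62,30)=(62*31+30)%997=955 h(89,78)=(89*31+78)%997=843 -> [761, 794, 955, 843]
L2: h(761,794)=(761*31+794)%997=457 h(955,843)=(955*31+843)%997=538 -> [457, 538]
L3: h(457,538)=(457*31+538)%997=747 -> [747]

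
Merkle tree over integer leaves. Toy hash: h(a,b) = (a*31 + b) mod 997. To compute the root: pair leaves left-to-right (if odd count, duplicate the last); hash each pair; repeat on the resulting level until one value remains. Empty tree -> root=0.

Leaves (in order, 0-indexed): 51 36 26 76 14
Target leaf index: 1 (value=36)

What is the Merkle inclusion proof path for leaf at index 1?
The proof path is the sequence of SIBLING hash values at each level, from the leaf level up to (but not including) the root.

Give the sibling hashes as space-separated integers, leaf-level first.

L0 (leaves): [51, 36, 26, 76, 14], target index=1
L1: h(51,36)=(51*31+36)%997=620 [pair 0] h(26,76)=(26*31+76)%997=882 [pair 1] h(14,14)=(14*31+14)%997=448 [pair 2] -> [620, 882, 448]
  Sibling for proof at L0: 51
L2: h(620,882)=(620*31+882)%997=162 [pair 0] h(448,448)=(448*31+448)%997=378 [pair 1] -> [162, 378]
  Sibling for proof at L1: 882
L3: h(162,378)=(162*31+378)%997=415 [pair 0] -> [415]
  Sibling for proof at L2: 378
Root: 415
Proof path (sibling hashes from leaf to root): [51, 882, 378]

Answer: 51 882 378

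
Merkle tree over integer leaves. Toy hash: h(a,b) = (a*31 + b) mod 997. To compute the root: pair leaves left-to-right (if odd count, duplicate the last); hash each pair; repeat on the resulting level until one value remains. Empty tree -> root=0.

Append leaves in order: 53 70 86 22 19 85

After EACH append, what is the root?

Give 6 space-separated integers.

After append 53 (leaves=[53]):
  L0: [53]
  root=53
After append 70 (leaves=[53, 70]):
  L0: [53, 70]
  L1: h(53,70)=(53*31+70)%997=716 -> [716]
  root=716
After append 86 (leaves=[53, 70, 86]):
  L0: [53, 70, 86]
  L1: h(53,70)=(53*31+70)%997=716 h(86,86)=(86*31+86)%997=758 -> [716, 758]
  L2: h(716,758)=(716*31+758)%997=23 -> [23]
  root=23
After append 22 (leaves=[53, 70, 86, 22]):
  L0: [53, 70, 86, 22]
  L1: h(53,70)=(53*31+70)%997=716 h(86,22)=(86*31+22)%997=694 -> [716, 694]
  L2: h(716,694)=(716*31+694)%997=956 -> [956]
  root=956
After append 19 (leaves=[53, 70, 86, 22, 19]):
  L0: [53, 70, 86, 22, 19]
  L1: h(53,70)=(53*31+70)%997=716 h(86,22)=(86*31+22)%997=694 h(19,19)=(19*31+19)%997=608 -> [716, 694, 608]
  L2: h(716,694)=(716*31+694)%997=956 h(608,608)=(608*31+608)%997=513 -> [956, 513]
  L3: h(956,513)=(956*31+513)%997=239 -> [239]
  root=239
After append 85 (leaves=[53, 70, 86, 22, 19, 85]):
  L0: [53, 70, 86, 22, 19, 85]
  L1: h(53,70)=(53*31+70)%997=716 h(86,22)=(86*31+22)%997=694 h(19,85)=(19*31+85)%997=674 -> [716, 694, 674]
  L2: h(716,694)=(716*31+694)%997=956 h(674,674)=(674*31+674)%997=631 -> [956, 631]
  L3: h(956,631)=(956*31+631)%997=357 -> [357]
  root=357

Answer: 53 716 23 956 239 357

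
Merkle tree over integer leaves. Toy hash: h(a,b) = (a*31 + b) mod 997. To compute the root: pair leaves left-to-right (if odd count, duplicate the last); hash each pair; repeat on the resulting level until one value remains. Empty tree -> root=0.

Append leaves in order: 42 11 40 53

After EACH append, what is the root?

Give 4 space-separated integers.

Answer: 42 316 109 122

Derivation:
After append 42 (leaves=[42]):
  L0: [42]
  root=42
After append 11 (leaves=[42, 11]):
  L0: [42, 11]
  L1: h(42,11)=(42*31+11)%997=316 -> [316]
  root=316
After append 40 (leaves=[42, 11, 40]):
  L0: [42, 11, 40]
  L1: h(42,11)=(42*31+11)%997=316 h(40,40)=(40*31+40)%997=283 -> [316, 283]
  L2: h(316,283)=(316*31+283)%997=109 -> [109]
  root=109
After append 53 (leaves=[42, 11, 40, 53]):
  L0: [42, 11, 40, 53]
  L1: h(42,11)=(42*31+11)%997=316 h(40,53)=(40*31+53)%997=296 -> [316, 296]
  L2: h(316,296)=(316*31+296)%997=122 -> [122]
  root=122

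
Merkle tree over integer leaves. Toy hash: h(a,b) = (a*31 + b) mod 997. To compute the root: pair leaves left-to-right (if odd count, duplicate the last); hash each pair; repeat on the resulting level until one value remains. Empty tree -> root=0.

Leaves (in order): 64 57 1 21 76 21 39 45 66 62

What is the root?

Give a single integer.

L0: [64, 57, 1, 21, 76, 21, 39, 45, 66, 62]
L1: h(64,57)=(64*31+57)%997=47 h(1,21)=(1*31+21)%997=52 h(76,21)=(76*31+21)%997=383 h(39,45)=(39*31+45)%997=257 h(66,62)=(66*31+62)%997=114 -> [47, 52, 383, 257, 114]
L2: h(47,52)=(47*31+52)%997=512 h(383,257)=(383*31+257)%997=166 h(114,114)=(114*31+114)%997=657 -> [512, 166, 657]
L3: h(512,166)=(512*31+166)%997=86 h(657,657)=(657*31+657)%997=87 -> [86, 87]
L4: h(86,87)=(86*31+87)%997=759 -> [759]

Answer: 759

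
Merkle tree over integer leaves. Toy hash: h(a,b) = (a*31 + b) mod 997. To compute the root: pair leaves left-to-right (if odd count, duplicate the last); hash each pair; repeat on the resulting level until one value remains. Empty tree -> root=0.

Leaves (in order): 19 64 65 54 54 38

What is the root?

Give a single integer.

Answer: 700

Derivation:
L0: [19, 64, 65, 54, 54, 38]
L1: h(19,64)=(19*31+64)%997=653 h(65,54)=(65*31+54)%997=75 h(54,38)=(54*31+38)%997=715 -> [653, 75, 715]
L2: h(653,75)=(653*31+75)%997=378 h(715,715)=(715*31+715)%997=946 -> [378, 946]
L3: h(378,946)=(378*31+946)%997=700 -> [700]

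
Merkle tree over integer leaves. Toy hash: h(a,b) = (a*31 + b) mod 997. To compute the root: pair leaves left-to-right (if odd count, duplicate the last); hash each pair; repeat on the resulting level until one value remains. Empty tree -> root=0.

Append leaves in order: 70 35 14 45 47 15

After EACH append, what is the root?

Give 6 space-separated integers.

Answer: 70 211 10 41 546 519

Derivation:
After append 70 (leaves=[70]):
  L0: [70]
  root=70
After append 35 (leaves=[70, 35]):
  L0: [70, 35]
  L1: h(70,35)=(70*31+35)%997=211 -> [211]
  root=211
After append 14 (leaves=[70, 35, 14]):
  L0: [70, 35, 14]
  L1: h(70,35)=(70*31+35)%997=211 h(14,14)=(14*31+14)%997=448 -> [211, 448]
  L2: h(211,448)=(211*31+448)%997=10 -> [10]
  root=10
After append 45 (leaves=[70, 35, 14, 45]):
  L0: [70, 35, 14, 45]
  L1: h(70,35)=(70*31+35)%997=211 h(14,45)=(14*31+45)%997=479 -> [211, 479]
  L2: h(211,479)=(211*31+479)%997=41 -> [41]
  root=41
After append 47 (leaves=[70, 35, 14, 45, 47]):
  L0: [70, 35, 14, 45, 47]
  L1: h(70,35)=(70*31+35)%997=211 h(14,45)=(14*31+45)%997=479 h(47,47)=(47*31+47)%997=507 -> [211, 479, 507]
  L2: h(211,479)=(211*31+479)%997=41 h(507,507)=(507*31+507)%997=272 -> [41, 272]
  L3: h(41,272)=(41*31+272)%997=546 -> [546]
  root=546
After append 15 (leaves=[70, 35, 14, 45, 47, 15]):
  L0: [70, 35, 14, 45, 47, 15]
  L1: h(70,35)=(70*31+35)%997=211 h(14,45)=(14*31+45)%997=479 h(47,15)=(47*31+15)%997=475 -> [211, 479, 475]
  L2: h(211,479)=(211*31+479)%997=41 h(475,475)=(475*31+475)%997=245 -> [41, 245]
  L3: h(41,245)=(41*31+245)%997=519 -> [519]
  root=519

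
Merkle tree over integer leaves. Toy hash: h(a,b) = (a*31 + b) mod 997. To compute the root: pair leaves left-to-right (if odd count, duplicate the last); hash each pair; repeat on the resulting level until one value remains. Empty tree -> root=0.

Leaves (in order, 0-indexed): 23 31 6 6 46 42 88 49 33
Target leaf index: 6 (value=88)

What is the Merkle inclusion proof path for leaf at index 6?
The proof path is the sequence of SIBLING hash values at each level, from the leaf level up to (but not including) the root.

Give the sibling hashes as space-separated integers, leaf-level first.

L0 (leaves): [23, 31, 6, 6, 46, 42, 88, 49, 33], target index=6
L1: h(23,31)=(23*31+31)%997=744 [pair 0] h(6,6)=(6*31+6)%997=192 [pair 1] h(46,42)=(46*31+42)%997=471 [pair 2] h(88,49)=(88*31+49)%997=783 [pair 3] h(33,33)=(33*31+33)%997=59 [pair 4] -> [744, 192, 471, 783, 59]
  Sibling for proof at L0: 49
L2: h(744,192)=(744*31+192)%997=325 [pair 0] h(471,783)=(471*31+783)%997=429 [pair 1] h(59,59)=(59*31+59)%997=891 [pair 2] -> [325, 429, 891]
  Sibling for proof at L1: 471
L3: h(325,429)=(325*31+429)%997=534 [pair 0] h(891,891)=(891*31+891)%997=596 [pair 1] -> [534, 596]
  Sibling for proof at L2: 325
L4: h(534,596)=(534*31+596)%997=201 [pair 0] -> [201]
  Sibling for proof at L3: 596
Root: 201
Proof path (sibling hashes from leaf to root): [49, 471, 325, 596]

Answer: 49 471 325 596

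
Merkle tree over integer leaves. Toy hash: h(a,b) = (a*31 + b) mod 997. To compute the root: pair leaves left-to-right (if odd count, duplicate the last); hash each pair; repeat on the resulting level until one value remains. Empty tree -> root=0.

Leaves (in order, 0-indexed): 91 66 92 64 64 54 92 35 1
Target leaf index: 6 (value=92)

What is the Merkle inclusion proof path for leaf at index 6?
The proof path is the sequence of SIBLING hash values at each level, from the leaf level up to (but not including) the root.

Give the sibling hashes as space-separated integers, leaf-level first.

L0 (leaves): [91, 66, 92, 64, 64, 54, 92, 35, 1], target index=6
L1: h(91,66)=(91*31+66)%997=893 [pair 0] h(92,64)=(92*31+64)%997=922 [pair 1] h(64,54)=(64*31+54)%997=44 [pair 2] h(92,35)=(92*31+35)%997=893 [pair 3] h(1,1)=(1*31+1)%997=32 [pair 4] -> [893, 922, 44, 893, 32]
  Sibling for proof at L0: 35
L2: h(893,922)=(893*31+922)%997=689 [pair 0] h(44,893)=(44*31+893)%997=263 [pair 1] h(32,32)=(32*31+32)%997=27 [pair 2] -> [689, 263, 27]
  Sibling for proof at L1: 44
L3: h(689,263)=(689*31+263)%997=685 [pair 0] h(27,27)=(27*31+27)%997=864 [pair 1] -> [685, 864]
  Sibling for proof at L2: 689
L4: h(685,864)=(685*31+864)%997=165 [pair 0] -> [165]
  Sibling for proof at L3: 864
Root: 165
Proof path (sibling hashes from leaf to root): [35, 44, 689, 864]

Answer: 35 44 689 864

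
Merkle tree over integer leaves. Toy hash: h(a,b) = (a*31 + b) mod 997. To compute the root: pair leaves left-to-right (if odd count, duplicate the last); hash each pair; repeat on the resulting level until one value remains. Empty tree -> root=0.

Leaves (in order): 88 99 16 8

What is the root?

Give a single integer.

Answer: 405

Derivation:
L0: [88, 99, 16, 8]
L1: h(88,99)=(88*31+99)%997=833 h(16,8)=(16*31+8)%997=504 -> [833, 504]
L2: h(833,504)=(833*31+504)%997=405 -> [405]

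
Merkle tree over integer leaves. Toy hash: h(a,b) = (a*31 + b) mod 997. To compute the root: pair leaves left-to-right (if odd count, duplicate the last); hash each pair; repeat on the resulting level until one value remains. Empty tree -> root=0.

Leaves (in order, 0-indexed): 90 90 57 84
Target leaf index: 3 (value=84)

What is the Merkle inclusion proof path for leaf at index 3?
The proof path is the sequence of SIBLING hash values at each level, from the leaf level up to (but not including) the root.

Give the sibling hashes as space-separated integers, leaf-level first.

Answer: 57 886

Derivation:
L0 (leaves): [90, 90, 57, 84], target index=3
L1: h(90,90)=(90*31+90)%997=886 [pair 0] h(57,84)=(57*31+84)%997=854 [pair 1] -> [886, 854]
  Sibling for proof at L0: 57
L2: h(886,854)=(886*31+854)%997=404 [pair 0] -> [404]
  Sibling for proof at L1: 886
Root: 404
Proof path (sibling hashes from leaf to root): [57, 886]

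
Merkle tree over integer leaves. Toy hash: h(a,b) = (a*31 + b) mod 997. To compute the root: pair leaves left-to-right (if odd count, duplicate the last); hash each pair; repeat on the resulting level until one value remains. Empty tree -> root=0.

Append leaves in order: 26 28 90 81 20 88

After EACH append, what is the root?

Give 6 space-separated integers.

Answer: 26 834 818 809 694 876

Derivation:
After append 26 (leaves=[26]):
  L0: [26]
  root=26
After append 28 (leaves=[26, 28]):
  L0: [26, 28]
  L1: h(26,28)=(26*31+28)%997=834 -> [834]
  root=834
After append 90 (leaves=[26, 28, 90]):
  L0: [26, 28, 90]
  L1: h(26,28)=(26*31+28)%997=834 h(90,90)=(90*31+90)%997=886 -> [834, 886]
  L2: h(834,886)=(834*31+886)%997=818 -> [818]
  root=818
After append 81 (leaves=[26, 28, 90, 81]):
  L0: [26, 28, 90, 81]
  L1: h(26,28)=(26*31+28)%997=834 h(90,81)=(90*31+81)%997=877 -> [834, 877]
  L2: h(834,877)=(834*31+877)%997=809 -> [809]
  root=809
After append 20 (leaves=[26, 28, 90, 81, 20]):
  L0: [26, 28, 90, 81, 20]
  L1: h(26,28)=(26*31+28)%997=834 h(90,81)=(90*31+81)%997=877 h(20,20)=(20*31+20)%997=640 -> [834, 877, 640]
  L2: h(834,877)=(834*31+877)%997=809 h(640,640)=(640*31+640)%997=540 -> [809, 540]
  L3: h(809,540)=(809*31+540)%997=694 -> [694]
  root=694
After append 88 (leaves=[26, 28, 90, 81, 20, 88]):
  L0: [26, 28, 90, 81, 20, 88]
  L1: h(26,28)=(26*31+28)%997=834 h(90,81)=(90*31+81)%997=877 h(20,88)=(20*31+88)%997=708 -> [834, 877, 708]
  L2: h(834,877)=(834*31+877)%997=809 h(708,708)=(708*31+708)%997=722 -> [809, 722]
  L3: h(809,722)=(809*31+722)%997=876 -> [876]
  root=876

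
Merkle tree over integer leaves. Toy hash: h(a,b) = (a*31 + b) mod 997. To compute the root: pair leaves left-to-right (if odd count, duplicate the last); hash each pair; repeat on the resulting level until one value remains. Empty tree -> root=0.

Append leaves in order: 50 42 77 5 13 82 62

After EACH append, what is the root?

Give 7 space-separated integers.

After append 50 (leaves=[50]):
  L0: [50]
  root=50
After append 42 (leaves=[50, 42]):
  L0: [50, 42]
  L1: h(50,42)=(50*31+42)%997=595 -> [595]
  root=595
After append 77 (leaves=[50, 42, 77]):
  L0: [50, 42, 77]
  L1: h(50,42)=(50*31+42)%997=595 h(77,77)=(77*31+77)%997=470 -> [595, 470]
  L2: h(595,470)=(595*31+470)%997=969 -> [969]
  root=969
After append 5 (leaves=[50, 42, 77, 5]):
  L0: [50, 42, 77, 5]
  L1: h(50,42)=(50*31+42)%997=595 h(77,5)=(77*31+5)%997=398 -> [595, 398]
  L2: h(595,398)=(595*31+398)%997=897 -> [897]
  root=897
After append 13 (leaves=[50, 42, 77, 5, 13]):
  L0: [50, 42, 77, 5, 13]
  L1: h(50,42)=(50*31+42)%997=595 h(77,5)=(77*31+5)%997=398 h(13,13)=(13*31+13)%997=416 -> [595, 398, 416]
  L2: h(595,398)=(595*31+398)%997=897 h(416,416)=(416*31+416)%997=351 -> [897, 351]
  L3: h(897,351)=(897*31+351)%997=242 -> [242]
  root=242
After append 82 (leaves=[50, 42, 77, 5, 13, 82]):
  L0: [50, 42, 77, 5, 13, 82]
  L1: h(50,42)=(50*31+42)%997=595 h(77,5)=(77*31+5)%997=398 h(13,82)=(13*31+82)%997=485 -> [595, 398, 485]
  L2: h(595,398)=(595*31+398)%997=897 h(485,485)=(485*31+485)%997=565 -> [897, 565]
  L3: h(897,565)=(897*31+565)%997=456 -> [456]
  root=456
After append 62 (leaves=[50, 42, 77, 5, 13, 82, 62]):
  L0: [50, 42, 77, 5, 13, 82, 62]
  L1: h(50,42)=(50*31+42)%997=595 h(77,5)=(77*31+5)%997=398 h(13,82)=(13*31+82)%997=485 h(62,62)=(62*31+62)%997=987 -> [595, 398, 485, 987]
  L2: h(595,398)=(595*31+398)%997=897 h(485,987)=(485*31+987)%997=70 -> [897, 70]
  L3: h(897,70)=(897*31+70)%997=958 -> [958]
  root=958

Answer: 50 595 969 897 242 456 958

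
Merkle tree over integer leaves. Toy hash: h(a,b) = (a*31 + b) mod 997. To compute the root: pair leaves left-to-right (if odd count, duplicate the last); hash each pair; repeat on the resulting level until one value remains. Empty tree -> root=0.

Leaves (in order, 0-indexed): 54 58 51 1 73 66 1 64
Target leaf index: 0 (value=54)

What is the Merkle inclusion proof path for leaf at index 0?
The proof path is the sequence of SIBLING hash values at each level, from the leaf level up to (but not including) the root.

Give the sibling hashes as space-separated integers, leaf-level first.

L0 (leaves): [54, 58, 51, 1, 73, 66, 1, 64], target index=0
L1: h(54,58)=(54*31+58)%997=735 [pair 0] h(51,1)=(51*31+1)%997=585 [pair 1] h(73,66)=(73*31+66)%997=335 [pair 2] h(1,64)=(1*31+64)%997=95 [pair 3] -> [735, 585, 335, 95]
  Sibling for proof at L0: 58
L2: h(735,585)=(735*31+585)%997=439 [pair 0] h(335,95)=(335*31+95)%997=510 [pair 1] -> [439, 510]
  Sibling for proof at L1: 585
L3: h(439,510)=(439*31+510)%997=161 [pair 0] -> [161]
  Sibling for proof at L2: 510
Root: 161
Proof path (sibling hashes from leaf to root): [58, 585, 510]

Answer: 58 585 510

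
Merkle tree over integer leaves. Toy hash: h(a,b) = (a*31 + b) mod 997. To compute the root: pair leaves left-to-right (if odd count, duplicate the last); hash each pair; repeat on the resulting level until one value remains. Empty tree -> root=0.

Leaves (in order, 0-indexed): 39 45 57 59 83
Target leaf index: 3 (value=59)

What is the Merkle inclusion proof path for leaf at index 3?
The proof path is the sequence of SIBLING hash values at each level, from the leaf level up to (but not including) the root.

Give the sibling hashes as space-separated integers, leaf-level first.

L0 (leaves): [39, 45, 57, 59, 83], target index=3
L1: h(39,45)=(39*31+45)%997=257 [pair 0] h(57,59)=(57*31+59)%997=829 [pair 1] h(83,83)=(83*31+83)%997=662 [pair 2] -> [257, 829, 662]
  Sibling for proof at L0: 57
L2: h(257,829)=(257*31+829)%997=820 [pair 0] h(662,662)=(662*31+662)%997=247 [pair 1] -> [820, 247]
  Sibling for proof at L1: 257
L3: h(820,247)=(820*31+247)%997=742 [pair 0] -> [742]
  Sibling for proof at L2: 247
Root: 742
Proof path (sibling hashes from leaf to root): [57, 257, 247]

Answer: 57 257 247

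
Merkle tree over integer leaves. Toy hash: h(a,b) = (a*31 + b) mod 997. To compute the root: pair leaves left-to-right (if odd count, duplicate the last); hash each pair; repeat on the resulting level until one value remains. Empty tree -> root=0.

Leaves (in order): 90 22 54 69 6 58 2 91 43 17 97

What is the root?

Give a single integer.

Answer: 231

Derivation:
L0: [90, 22, 54, 69, 6, 58, 2, 91, 43, 17, 97]
L1: h(90,22)=(90*31+22)%997=818 h(54,69)=(54*31+69)%997=746 h(6,58)=(6*31+58)%997=244 h(2,91)=(2*31+91)%997=153 h(43,17)=(43*31+17)%997=353 h(97,97)=(97*31+97)%997=113 -> [818, 746, 244, 153, 353, 113]
L2: h(818,746)=(818*31+746)%997=182 h(244,153)=(244*31+153)%997=738 h(353,113)=(353*31+113)%997=89 -> [182, 738, 89]
L3: h(182,738)=(182*31+738)%997=398 h(89,89)=(89*31+89)%997=854 -> [398, 854]
L4: h(398,854)=(398*31+854)%997=231 -> [231]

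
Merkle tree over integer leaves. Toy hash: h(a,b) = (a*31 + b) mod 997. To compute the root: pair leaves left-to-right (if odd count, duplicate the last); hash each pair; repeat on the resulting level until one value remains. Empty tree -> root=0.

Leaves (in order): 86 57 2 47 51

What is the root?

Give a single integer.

Answer: 446

Derivation:
L0: [86, 57, 2, 47, 51]
L1: h(86,57)=(86*31+57)%997=729 h(2,47)=(2*31+47)%997=109 h(51,51)=(51*31+51)%997=635 -> [729, 109, 635]
L2: h(729,109)=(729*31+109)%997=774 h(635,635)=(635*31+635)%997=380 -> [774, 380]
L3: h(774,380)=(774*31+380)%997=446 -> [446]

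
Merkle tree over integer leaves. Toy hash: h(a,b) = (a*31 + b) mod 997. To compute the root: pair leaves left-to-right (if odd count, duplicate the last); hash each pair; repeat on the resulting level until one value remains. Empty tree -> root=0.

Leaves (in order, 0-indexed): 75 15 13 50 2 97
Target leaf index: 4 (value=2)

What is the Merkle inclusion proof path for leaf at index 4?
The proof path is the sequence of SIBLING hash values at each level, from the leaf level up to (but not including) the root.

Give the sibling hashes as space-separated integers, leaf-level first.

Answer: 97 159 212

Derivation:
L0 (leaves): [75, 15, 13, 50, 2, 97], target index=4
L1: h(75,15)=(75*31+15)%997=346 [pair 0] h(13,50)=(13*31+50)%997=453 [pair 1] h(2,97)=(2*31+97)%997=159 [pair 2] -> [346, 453, 159]
  Sibling for proof at L0: 97
L2: h(346,453)=(346*31+453)%997=212 [pair 0] h(159,159)=(159*31+159)%997=103 [pair 1] -> [212, 103]
  Sibling for proof at L1: 159
L3: h(212,103)=(212*31+103)%997=693 [pair 0] -> [693]
  Sibling for proof at L2: 212
Root: 693
Proof path (sibling hashes from leaf to root): [97, 159, 212]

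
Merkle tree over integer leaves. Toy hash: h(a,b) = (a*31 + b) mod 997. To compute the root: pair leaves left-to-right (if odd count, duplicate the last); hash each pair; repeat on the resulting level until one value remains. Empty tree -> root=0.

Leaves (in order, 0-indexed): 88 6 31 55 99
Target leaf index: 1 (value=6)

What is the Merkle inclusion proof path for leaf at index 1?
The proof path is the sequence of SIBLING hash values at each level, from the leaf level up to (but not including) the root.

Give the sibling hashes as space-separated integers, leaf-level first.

L0 (leaves): [88, 6, 31, 55, 99], target index=1
L1: h(88,6)=(88*31+6)%997=740 [pair 0] h(31,55)=(31*31+55)%997=19 [pair 1] h(99,99)=(99*31+99)%997=177 [pair 2] -> [740, 19, 177]
  Sibling for proof at L0: 88
L2: h(740,19)=(740*31+19)%997=28 [pair 0] h(177,177)=(177*31+177)%997=679 [pair 1] -> [28, 679]
  Sibling for proof at L1: 19
L3: h(28,679)=(28*31+679)%997=550 [pair 0] -> [550]
  Sibling for proof at L2: 679
Root: 550
Proof path (sibling hashes from leaf to root): [88, 19, 679]

Answer: 88 19 679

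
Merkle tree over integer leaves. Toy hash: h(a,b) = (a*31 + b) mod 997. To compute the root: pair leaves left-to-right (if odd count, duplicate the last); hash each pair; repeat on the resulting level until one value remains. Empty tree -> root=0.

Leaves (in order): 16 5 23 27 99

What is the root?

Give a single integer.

L0: [16, 5, 23, 27, 99]
L1: h(16,5)=(16*31+5)%997=501 h(23,27)=(23*31+27)%997=740 h(99,99)=(99*31+99)%997=177 -> [501, 740, 177]
L2: h(501,740)=(501*31+740)%997=319 h(177,177)=(177*31+177)%997=679 -> [319, 679]
L3: h(319,679)=(319*31+679)%997=598 -> [598]

Answer: 598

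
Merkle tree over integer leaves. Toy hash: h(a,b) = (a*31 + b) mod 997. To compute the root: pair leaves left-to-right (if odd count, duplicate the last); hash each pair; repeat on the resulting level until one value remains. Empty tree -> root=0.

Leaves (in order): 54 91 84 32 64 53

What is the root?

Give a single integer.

L0: [54, 91, 84, 32, 64, 53]
L1: h(54,91)=(54*31+91)%997=768 h(84,32)=(84*31+32)%997=642 h(64,53)=(64*31+53)%997=43 -> [768, 642, 43]
L2: h(768,642)=(768*31+642)%997=522 h(43,43)=(43*31+43)%997=379 -> [522, 379]
L3: h(522,379)=(522*31+379)%997=609 -> [609]

Answer: 609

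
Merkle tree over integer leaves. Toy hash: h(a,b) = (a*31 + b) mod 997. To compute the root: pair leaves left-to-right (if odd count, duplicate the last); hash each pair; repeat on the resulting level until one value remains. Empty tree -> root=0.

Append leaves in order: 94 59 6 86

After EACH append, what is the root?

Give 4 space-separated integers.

Answer: 94 979 631 711

Derivation:
After append 94 (leaves=[94]):
  L0: [94]
  root=94
After append 59 (leaves=[94, 59]):
  L0: [94, 59]
  L1: h(94,59)=(94*31+59)%997=979 -> [979]
  root=979
After append 6 (leaves=[94, 59, 6]):
  L0: [94, 59, 6]
  L1: h(94,59)=(94*31+59)%997=979 h(6,6)=(6*31+6)%997=192 -> [979, 192]
  L2: h(979,192)=(979*31+192)%997=631 -> [631]
  root=631
After append 86 (leaves=[94, 59, 6, 86]):
  L0: [94, 59, 6, 86]
  L1: h(94,59)=(94*31+59)%997=979 h(6,86)=(6*31+86)%997=272 -> [979, 272]
  L2: h(979,272)=(979*31+272)%997=711 -> [711]
  root=711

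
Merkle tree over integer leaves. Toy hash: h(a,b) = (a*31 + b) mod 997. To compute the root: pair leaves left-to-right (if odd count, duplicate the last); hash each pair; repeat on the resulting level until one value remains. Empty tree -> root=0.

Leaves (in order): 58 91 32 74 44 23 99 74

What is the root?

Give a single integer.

Answer: 215

Derivation:
L0: [58, 91, 32, 74, 44, 23, 99, 74]
L1: h(58,91)=(58*31+91)%997=892 h(32,74)=(32*31+74)%997=69 h(44,23)=(44*31+23)%997=390 h(99,74)=(99*31+74)%997=152 -> [892, 69, 390, 152]
L2: h(892,69)=(892*31+69)%997=802 h(390,152)=(390*31+152)%997=278 -> [802, 278]
L3: h(802,278)=(802*31+278)%997=215 -> [215]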